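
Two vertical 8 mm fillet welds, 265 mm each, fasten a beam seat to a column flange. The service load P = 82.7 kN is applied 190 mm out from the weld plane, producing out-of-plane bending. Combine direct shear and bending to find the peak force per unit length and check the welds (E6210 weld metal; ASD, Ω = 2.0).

E62XX → F_EXX = 620 MPa.
L_w = 2 × 265 = 530 mm; section modulus (unit throat) S = 2 × L²/6 = 23410 mm².
Direct shear f_v = P/L_w = 82.7×10³/530 = 156 N/mm.
Moment M = P × e = 82.7×10³ × 190 = 15713000 N·mm; bending f_b = M/S = 671.3 N/mm.
f_max = √(f_v² + f_b²) = √(156² + 671.3²) = 689.2 N/mm.
r_n/Ω = (1/2.0) × 0.6 × 620 × (0.707 × 8) = 1052 N/mm → adequate.

f_max ≈ 689 N/mm; adequate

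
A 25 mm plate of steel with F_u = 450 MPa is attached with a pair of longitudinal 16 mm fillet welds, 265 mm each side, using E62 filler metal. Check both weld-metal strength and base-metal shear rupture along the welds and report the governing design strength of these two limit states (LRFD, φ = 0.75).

E62XX → F_EXX = 620 MPa.
t_e = 0.707 × 16 = 11.31 mm; L = 530 mm.
Weld metal: φR_n = 0.75 × 0.6 × 620 × 11.31 × 530 × 10⁻³ = 1673 kN.
Base metal (shear rupture): φR_n = 0.75 × 0.6 × 450 × 25 × 530 × 10⁻³ = 2683 kN.
Governing: weld metal.

φR_n ≈ 1670 kN (weld metal governs)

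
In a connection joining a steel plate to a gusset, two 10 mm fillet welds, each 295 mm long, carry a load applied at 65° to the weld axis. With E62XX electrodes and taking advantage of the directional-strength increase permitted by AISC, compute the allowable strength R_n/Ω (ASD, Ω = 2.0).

R_n/Ω ≈ 1110 kN

E62XX → F_EXX = 620 MPa.
t_e = 0.707 × 10 = 7.07 mm; A_we = 7.07 × 590 = 4171 mm².
Directional factor: 1.0 + 0.5 sin^1.5(65°) = 1.431.
F_nw = 0.6 × 620 × 1.431 = 532.5 MPa.
R_n/Ω = (532.5 × 4171) / 2.0 × 10⁻³ = 1111 kN.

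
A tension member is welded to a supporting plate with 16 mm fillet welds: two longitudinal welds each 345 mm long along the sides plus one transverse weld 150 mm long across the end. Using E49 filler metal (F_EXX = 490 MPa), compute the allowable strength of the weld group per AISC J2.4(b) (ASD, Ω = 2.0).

t_e = 0.707 × 16 = 11.31 mm.
R_nwl = 0.6 × 490 × 11.31 × 690 × 10⁻³ = 2295 kN (longitudinal, 2 welds).
R_nwt = 0.6 × 490 × 11.31 × 150 × 10⁻³ = 498.9 kN (transverse, base value).
(i) R_nwl + R_nwt = 2794 kN; (ii) 0.85 R_nwl + 1.5 R_nwt = 2699 kN.
R_n = max = 2794 kN [governs: (i)]; R_n/Ω = 1397 kN.

R_n/Ω ≈ 1400 kN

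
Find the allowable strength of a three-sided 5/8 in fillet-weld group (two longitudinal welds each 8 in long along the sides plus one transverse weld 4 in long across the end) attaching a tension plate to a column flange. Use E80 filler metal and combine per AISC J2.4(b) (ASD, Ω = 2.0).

E80XX → F_EXX = 80 ksi.
t_e = 0.707 × 0.625 = 0.4419 in.
R_nwl = 0.6 × 80 × 0.4419 × 16 = 339.4 kips (longitudinal, 2 welds).
R_nwt = 0.6 × 80 × 0.4419 × 4 = 84.84 kips (transverse, base value).
(i) R_nwl + R_nwt = 424.2 kips; (ii) 0.85 R_nwl + 1.5 R_nwt = 415.7 kips.
R_n = max = 424.2 kips [governs: (i)]; R_n/Ω = 212.1 kips.

R_n/Ω ≈ 212 kips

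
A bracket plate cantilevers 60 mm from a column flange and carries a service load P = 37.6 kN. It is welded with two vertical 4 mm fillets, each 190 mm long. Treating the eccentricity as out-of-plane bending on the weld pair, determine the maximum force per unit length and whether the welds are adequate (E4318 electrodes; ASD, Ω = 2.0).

f_max ≈ 212 N/mm; adequate

E43XX → F_EXX = 430 MPa.
L_w = 2 × 190 = 380 mm; section modulus (unit throat) S = 2 × L²/6 = 12030 mm².
Direct shear f_v = P/L_w = 37.6×10³/380 = 98.95 N/mm.
Moment M = P × e = 37.6×10³ × 60 = 2256000 N·mm; bending f_b = M/S = 187.5 N/mm.
f_max = √(f_v² + f_b²) = √(98.95² + 187.5²) = 212 N/mm.
r_n/Ω = (1/2.0) × 0.6 × 430 × (0.707 × 4) = 364.8 N/mm → adequate.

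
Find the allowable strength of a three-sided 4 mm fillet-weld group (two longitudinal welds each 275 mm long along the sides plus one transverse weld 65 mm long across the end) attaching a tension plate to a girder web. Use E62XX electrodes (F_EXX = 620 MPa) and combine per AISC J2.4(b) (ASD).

t_e = 0.707 × 4 = 2.828 mm.
R_nwl = 0.6 × 620 × 2.828 × 550 × 10⁻³ = 578.6 kN (longitudinal, 2 welds).
R_nwt = 0.6 × 620 × 2.828 × 65 × 10⁻³ = 68.38 kN (transverse, base value).
(i) R_nwl + R_nwt = 647 kN; (ii) 0.85 R_nwl + 1.5 R_nwt = 594.4 kN.
R_n = max = 647 kN [governs: (i)]; R_n/Ω = 323.5 kN.

R_n/Ω ≈ 323 kN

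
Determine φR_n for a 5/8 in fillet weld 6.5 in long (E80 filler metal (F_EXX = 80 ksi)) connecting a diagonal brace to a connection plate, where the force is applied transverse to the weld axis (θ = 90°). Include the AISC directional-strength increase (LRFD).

t_e = 0.707 × 0.625 = 0.4419 in; A_we = 0.4419 × 6.5 = 2.872 in².
Directional factor: 1.0 + 0.5 sin^1.5(90°) = 1.5.
F_nw = 0.6 × 80 × 1.5 = 72 ksi.
φR_n = 0.75 × 72 × 2.872 = 155.1 kips.

φR_n ≈ 155 kips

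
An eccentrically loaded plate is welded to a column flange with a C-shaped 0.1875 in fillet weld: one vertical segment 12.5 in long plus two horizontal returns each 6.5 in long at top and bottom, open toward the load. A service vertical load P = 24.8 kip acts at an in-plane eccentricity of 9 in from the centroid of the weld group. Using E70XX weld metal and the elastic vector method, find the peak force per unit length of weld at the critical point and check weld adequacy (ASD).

f_max ≈ 2.95 kip/in; NOT adequate

E70XX → F_EXX = 70 ksi.
Total weld length L_w = 25.5 in. Treat welds as unit-width lines.
Centroid: x̄ = 2×6.5×3.25 / 25.5 = 1.657 in from the vertical weld.
Polar moment about centroid: J = I_x + I_y = [12.5³/12 + 2×6.5×6.25²] + [12.5×1.657² + 2(6.5³/12 + 6.5×1.593²)] = 783.7 in³.
Direct shear f_v = P/L_w = 24.8 / 25.5 = 0.9725 kip/in (vertical).
Torsion M = P·e = 24.8 × 9 = 223.2 kip·in.
Critical point at (x, y) = (4.843, 6.25) from centroid. f_tx = M·y/J = 1.78 kip/in; f_ty = M·x/J = 1.379 kip/in.
Resultant f_max = √[f_tx² + (f_v + f_ty)²] = √[1.78² + (0.9725 + 1.379)²] = 2.95 kip/in.
Capacity per unit length: r_n/Ω = (1/2.0) × 0.6 × 70 × (0.707 × 0.1875) = 2.784 kip/in.
2.95 > 2.784 → NOT adequate.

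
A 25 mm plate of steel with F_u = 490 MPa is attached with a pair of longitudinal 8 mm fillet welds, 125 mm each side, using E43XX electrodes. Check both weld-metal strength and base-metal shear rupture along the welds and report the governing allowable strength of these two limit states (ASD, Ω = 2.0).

R_n/Ω ≈ 182 kN (weld metal governs)

E43XX → F_EXX = 430 MPa.
t_e = 0.707 × 8 = 5.656 mm; L = 250 mm.
Weld metal: R_n/Ω = (1/2.0) × 0.6 × 430 × 5.656 × 250 × 10⁻³ = 182.4 kN.
Base metal (shear rupture): R_n/Ω = (1/2.0) × 0.6 × 490 × 25 × 250 × 10⁻³ = 918.8 kN.
Governing: weld metal.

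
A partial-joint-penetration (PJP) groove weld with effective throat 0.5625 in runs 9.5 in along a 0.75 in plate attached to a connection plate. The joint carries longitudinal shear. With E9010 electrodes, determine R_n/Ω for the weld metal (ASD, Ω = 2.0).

E90XX → F_EXX = 90 ksi.
Effective throat (given) t_e = 0.5625 in.
A_we = 0.5625 × 9.5 = 5.344 in².
F_nw = 0.6 F_EXX = 54 ksi.
R_n/Ω = (54 × 5.344) / 2.0 = 144.3 kips.

R_n/Ω ≈ 144 kips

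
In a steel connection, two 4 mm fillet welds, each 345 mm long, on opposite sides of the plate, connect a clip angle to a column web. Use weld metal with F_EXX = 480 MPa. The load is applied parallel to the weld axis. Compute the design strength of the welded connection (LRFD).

φR_n ≈ 421 kN

Effective throat t_e = 0.707 × 4 = 2.828 mm.
Total length L = 690 mm; A_we = 2.828 × 690 = 1951 mm².
F_nw = 0.6 F_EXX = 0.6 × 480 = 288 MPa.
φR_n = 0.75 × 288 × 1951 × 10⁻³ = 421.5 kN.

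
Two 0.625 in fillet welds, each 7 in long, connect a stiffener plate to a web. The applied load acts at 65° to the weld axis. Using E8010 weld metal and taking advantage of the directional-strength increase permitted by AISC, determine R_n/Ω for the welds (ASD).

E80XX → F_EXX = 80 ksi.
t_e = 0.707 × 0.625 = 0.4419 in; A_we = 0.4419 × 14 = 6.186 in².
Directional factor: 1.0 + 0.5 sin^1.5(65°) = 1.431.
F_nw = 0.6 × 80 × 1.431 = 68.71 ksi.
R_n/Ω = (68.71 × 6.186) / 2.0 = 212.5 kips.

R_n/Ω ≈ 213 kips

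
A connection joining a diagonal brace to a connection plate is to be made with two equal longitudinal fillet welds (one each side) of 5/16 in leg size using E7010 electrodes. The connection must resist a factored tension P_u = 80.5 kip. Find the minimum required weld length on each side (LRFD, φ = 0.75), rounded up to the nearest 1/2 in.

L = 6 in on each side

E70XX → F_EXX = 70 ksi.
Throat t_e = 0.707 × 0.3125 = 0.2209 in.
φr_n = 0.75 × 0.6 × 70 × 0.2209 = 6.96 kip/in.
L_req = P_u / φr_n = 80.5 / 6.96 = 11.57 in total.
Per side: 11.57 / 2 = 5.783 in.
Round up → use L = 6 in on each side.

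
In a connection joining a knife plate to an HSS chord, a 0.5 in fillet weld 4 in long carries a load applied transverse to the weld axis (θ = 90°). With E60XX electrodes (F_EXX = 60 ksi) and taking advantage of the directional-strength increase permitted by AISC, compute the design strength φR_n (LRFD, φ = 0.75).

φR_n ≈ 57.3 kips

t_e = 0.707 × 0.5 = 0.3535 in; A_we = 0.3535 × 4 = 1.414 in².
Directional factor: 1.0 + 0.5 sin^1.5(90°) = 1.5.
F_nw = 0.6 × 60 × 1.5 = 54 ksi.
φR_n = 0.75 × 54 × 1.414 = 57.27 kips.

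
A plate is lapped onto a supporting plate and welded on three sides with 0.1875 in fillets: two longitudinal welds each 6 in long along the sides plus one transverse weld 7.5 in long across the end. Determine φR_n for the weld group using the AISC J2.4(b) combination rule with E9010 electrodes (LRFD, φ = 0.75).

φR_n ≈ 115 kip

E90XX → F_EXX = 90 ksi.
t_e = 0.707 × 0.1875 = 0.1326 in.
R_nwl = 0.6 × 90 × 0.1326 × 12 = 85.9 kip (longitudinal, 2 welds).
R_nwt = 0.6 × 90 × 0.1326 × 7.5 = 53.69 kip (transverse, base value).
(i) R_nwl + R_nwt = 139.6 kip; (ii) 0.85 R_nwl + 1.5 R_nwt = 153.5 kip.
R_n = max = 153.5 kip [governs: (ii)]; φR_n = 115.2 kip.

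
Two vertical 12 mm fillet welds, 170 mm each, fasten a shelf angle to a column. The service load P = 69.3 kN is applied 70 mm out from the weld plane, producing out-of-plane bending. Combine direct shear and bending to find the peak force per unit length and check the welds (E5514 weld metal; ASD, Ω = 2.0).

E55XX → F_EXX = 550 MPa.
L_w = 2 × 170 = 340 mm; section modulus (unit throat) S = 2 × L²/6 = 9633 mm².
Direct shear f_v = P/L_w = 69.3×10³/340 = 203.8 N/mm.
Moment M = P × e = 69.3×10³ × 70 = 4851000 N·mm; bending f_b = M/S = 503.6 N/mm.
f_max = √(f_v² + f_b²) = √(203.8² + 503.6²) = 543.3 N/mm.
r_n/Ω = (1/2.0) × 0.6 × 550 × (0.707 × 12) = 1400 N/mm → adequate.

f_max ≈ 543 N/mm; adequate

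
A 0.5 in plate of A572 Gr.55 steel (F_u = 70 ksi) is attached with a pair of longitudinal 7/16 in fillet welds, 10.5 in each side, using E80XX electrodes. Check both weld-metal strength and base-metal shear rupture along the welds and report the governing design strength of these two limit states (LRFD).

E80XX → F_EXX = 80 ksi.
t_e = 0.707 × 0.4375 = 0.3093 in; L = 21 in.
Weld metal: φR_n = 0.75 × 0.6 × 80 × 0.3093 × 21 = 233.8 kips.
Base metal (shear rupture): φR_n = 0.75 × 0.6 × 70 × 0.5 × 21 = 330.8 kips.
Governing: weld metal.

φR_n ≈ 234 kips (weld metal governs)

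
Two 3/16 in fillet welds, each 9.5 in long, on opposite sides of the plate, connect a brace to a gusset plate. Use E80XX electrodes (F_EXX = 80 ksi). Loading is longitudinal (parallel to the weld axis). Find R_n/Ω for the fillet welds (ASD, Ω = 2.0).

R_n/Ω ≈ 60.4 kip

Effective throat t_e = 0.707 × 0.1875 = 0.1326 in.
Total length L = 19 in; A_we = 0.1326 × 19 = 2.519 in².
F_nw = 0.6 F_EXX = 0.6 × 80 = 48 ksi.
R_n = 48 × 2.519 = 120.9 kip; R_n/Ω = 120.9/2.0 = 60.45 kip.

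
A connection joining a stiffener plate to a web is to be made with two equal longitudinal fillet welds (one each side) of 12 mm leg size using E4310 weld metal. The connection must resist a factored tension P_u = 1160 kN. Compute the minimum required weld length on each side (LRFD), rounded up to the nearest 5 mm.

E43XX → F_EXX = 430 MPa.
Throat t_e = 0.707 × 12 = 8.484 mm.
φr_n = 0.75 × 0.6 × 430 × 8.484 × 10⁻³ = 1.642 kN/mm.
L_req = P_u / φr_n = 1160 / 1.642 = 706.6 mm total.
Per side: 706.6 / 2 = 353.3 mm.
Round up → use L = 355 mm on each side.

L = 355 mm on each side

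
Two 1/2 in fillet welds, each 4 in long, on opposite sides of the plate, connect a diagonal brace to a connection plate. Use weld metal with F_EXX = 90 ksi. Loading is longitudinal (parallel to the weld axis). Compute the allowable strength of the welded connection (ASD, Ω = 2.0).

Effective throat t_e = 0.707 × 0.5 = 0.3535 in.
Total length L = 8 in; A_we = 0.3535 × 8 = 2.828 in².
F_nw = 0.6 F_EXX = 0.6 × 90 = 54 ksi.
R_n = 54 × 2.828 = 152.7 kip; R_n/Ω = 152.7/2.0 = 76.36 kip.

R_n/Ω ≈ 76.4 kip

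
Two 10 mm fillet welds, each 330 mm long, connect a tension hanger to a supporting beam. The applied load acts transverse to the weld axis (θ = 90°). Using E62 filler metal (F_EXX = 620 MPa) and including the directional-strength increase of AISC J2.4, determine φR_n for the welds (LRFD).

φR_n ≈ 1950 kN

t_e = 0.707 × 10 = 7.07 mm; A_we = 7.07 × 660 = 4666 mm².
Directional factor: 1.0 + 0.5 sin^1.5(90°) = 1.5.
F_nw = 0.6 × 620 × 1.5 = 558 MPa.
φR_n = 0.75 × 558 × 4666 × 10⁻³ = 1953 kN.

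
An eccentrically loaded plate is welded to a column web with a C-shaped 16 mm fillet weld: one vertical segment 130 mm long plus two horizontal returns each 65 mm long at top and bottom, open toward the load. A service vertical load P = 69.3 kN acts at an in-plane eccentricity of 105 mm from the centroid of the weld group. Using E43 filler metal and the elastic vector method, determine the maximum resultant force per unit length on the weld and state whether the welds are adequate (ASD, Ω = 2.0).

E43XX → F_EXX = 430 MPa.
Total weld length L_w = 260 mm. Treat welds as unit-width lines.
Centroid: x̄ = 2×65×32.5 / 260 = 16.25 mm from the vertical weld.
Polar moment about centroid: J = I_x + I_y = [130³/12 + 2×65×65²] + [130×16.25² + 2(65³/12 + 65×16.25²)] = 846800 mm³.
Direct shear f_v = P/L_w = 69.3×10³ / 260 = 266.5 N/mm (vertical).
Torsion M = P·e = 69.3×10³ × 105 = 7276500 N·mm.
Critical point at (x, y) = (48.75, 65) from centroid. f_tx = M·y/J = 558.6 N/mm; f_ty = M·x/J = 418.9 N/mm.
Resultant f_max = √[f_tx² + (f_v + f_ty)²] = √[558.6² + (266.5 + 418.9)²] = 884.2 N/mm.
Capacity per unit length: r_n/Ω = (1/2.0) × 0.6 × 430 × (0.707 × 16) = 1459 N/mm.
884.2 ≤ 1459 → adequate.

f_max ≈ 884 N/mm; adequate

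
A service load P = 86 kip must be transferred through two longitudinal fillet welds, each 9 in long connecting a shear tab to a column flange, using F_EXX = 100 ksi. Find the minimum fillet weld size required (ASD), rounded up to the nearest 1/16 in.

w = 1/4 in

Total weld length L = 18 in.
Required throat t_e = P × Ω / (0.6 F_EXX × L) = 86 × 2.0 / (0.6 × 100 × 18) = 0.1593 in.
Required leg w = t_e / 0.707 = 0.2253 in → use 1/4 in.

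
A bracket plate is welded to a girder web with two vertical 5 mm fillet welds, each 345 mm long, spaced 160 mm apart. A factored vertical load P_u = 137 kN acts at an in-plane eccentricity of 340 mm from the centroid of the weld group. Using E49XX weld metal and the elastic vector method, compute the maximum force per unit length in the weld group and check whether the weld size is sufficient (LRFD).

E49XX → F_EXX = 490 MPa.
Total weld length L_w = 690 mm. Treat welds as unit-width lines.
Polar moment about centroid: J = 2[d³/12 + d(b/2)²] = 2[345³/12 + 345×80²] = 11260000 mm³.
Direct shear f_v = P/L_w = 137×10³ / 690 = 198.6 N/mm (vertical).
Torsion M = P·e = 137×10³ × 340 = 46580000 N·mm.
Critical point at (x, y) = (80, 172.5) from centroid. f_tx = M·y/J = 713.6 N/mm; f_ty = M·x/J = 330.9 N/mm.
Resultant f_max = √[f_tx² + (f_v + f_ty)²] = √[713.6² + (198.6 + 330.9)²] = 888.6 N/mm.
Capacity per unit length: φr_n = 0.75 × 0.6 × 490 × (0.707 × 5) = 779.5 N/mm.
888.6 > 779.5 → NOT adequate.

f_max ≈ 889 N/mm; NOT adequate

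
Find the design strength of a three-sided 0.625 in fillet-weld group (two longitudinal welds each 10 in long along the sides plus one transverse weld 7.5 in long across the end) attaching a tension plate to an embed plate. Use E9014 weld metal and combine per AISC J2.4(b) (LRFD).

E90XX → F_EXX = 90 ksi.
t_e = 0.707 × 0.625 = 0.4419 in.
R_nwl = 0.6 × 90 × 0.4419 × 20 = 477.2 kip (longitudinal, 2 welds).
R_nwt = 0.6 × 90 × 0.4419 × 7.5 = 179 kip (transverse, base value).
(i) R_nwl + R_nwt = 656.2 kip; (ii) 0.85 R_nwl + 1.5 R_nwt = 674.1 kip.
R_n = max = 674.1 kip [governs: (ii)]; φR_n = 505.6 kip.

φR_n ≈ 506 kip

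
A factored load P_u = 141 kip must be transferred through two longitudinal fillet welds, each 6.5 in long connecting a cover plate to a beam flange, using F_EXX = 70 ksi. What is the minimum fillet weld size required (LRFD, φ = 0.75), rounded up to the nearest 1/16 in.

w = 1/2 in

Total weld length L = 13 in.
Required throat t_e = P_u / (φ × 0.6 F_EXX × L) = 141 / (0.75 × 0.6 × 70 × 13) = 0.3443 in.
Required leg w = t_e / 0.707 = 0.487 in → use 1/2 in.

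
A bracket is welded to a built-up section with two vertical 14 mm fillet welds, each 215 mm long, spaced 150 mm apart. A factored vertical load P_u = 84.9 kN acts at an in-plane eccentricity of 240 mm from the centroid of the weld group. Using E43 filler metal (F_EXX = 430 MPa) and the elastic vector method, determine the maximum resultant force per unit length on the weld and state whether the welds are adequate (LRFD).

f_max ≈ 785 N/mm; adequate

Total weld length L_w = 430 mm. Treat welds as unit-width lines.
Polar moment about centroid: J = 2[d³/12 + d(b/2)²] = 2[215³/12 + 215×75²] = 4075000 mm³.
Direct shear f_v = P/L_w = 84.9×10³ / 430 = 197.4 N/mm (vertical).
Torsion M = P·e = 84.9×10³ × 240 = 20376000 N·mm.
Critical point at (x, y) = (75, 107.5) from centroid. f_tx = M·y/J = 537.5 N/mm; f_ty = M·x/J = 375 N/mm.
Resultant f_max = √[f_tx² + (f_v + f_ty)²] = √[537.5² + (197.4 + 375)²] = 785.2 N/mm.
Capacity per unit length: φr_n = 0.75 × 0.6 × 430 × (0.707 × 14) = 1915 N/mm.
785.2 ≤ 1915 → adequate.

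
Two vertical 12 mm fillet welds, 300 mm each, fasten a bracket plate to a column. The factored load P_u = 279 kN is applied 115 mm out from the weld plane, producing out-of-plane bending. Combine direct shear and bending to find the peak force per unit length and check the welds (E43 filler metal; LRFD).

E43XX → F_EXX = 430 MPa.
L_w = 2 × 300 = 600 mm; section modulus (unit throat) S = 2 × L²/6 = 30000 mm².
Direct shear f_v = P/L_w = 279×10³/600 = 465 N/mm.
Moment M = P × e = 279×10³ × 115 = 32085000 N·mm; bending f_b = M/S = 1070 N/mm.
f_max = √(f_v² + f_b²) = √(465² + 1070²) = 1166 N/mm.
φr_n = 0.75 × 0.6 × 430 × (0.707 × 12) = 1642 N/mm → adequate.

f_max ≈ 1170 N/mm; adequate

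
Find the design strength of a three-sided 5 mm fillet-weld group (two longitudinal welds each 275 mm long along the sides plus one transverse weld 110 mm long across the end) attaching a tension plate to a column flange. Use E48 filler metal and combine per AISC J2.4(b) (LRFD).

φR_n ≈ 504 kN

E48XX → F_EXX = 480 MPa.
t_e = 0.707 × 5 = 3.535 mm.
R_nwl = 0.6 × 480 × 3.535 × 550 × 10⁻³ = 559.9 kN (longitudinal, 2 welds).
R_nwt = 0.6 × 480 × 3.535 × 110 × 10⁻³ = 112 kN (transverse, base value).
(i) R_nwl + R_nwt = 671.9 kN; (ii) 0.85 R_nwl + 1.5 R_nwt = 643.9 kN.
R_n = max = 671.9 kN [governs: (i)]; φR_n = 503.9 kN.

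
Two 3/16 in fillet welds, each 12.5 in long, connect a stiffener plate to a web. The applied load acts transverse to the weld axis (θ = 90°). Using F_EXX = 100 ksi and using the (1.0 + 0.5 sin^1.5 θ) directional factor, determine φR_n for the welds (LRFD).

t_e = 0.707 × 0.1875 = 0.1326 in; A_we = 0.1326 × 25 = 3.314 in².
Directional factor: 1.0 + 0.5 sin^1.5(90°) = 1.5.
F_nw = 0.6 × 100 × 1.5 = 90 ksi.
φR_n = 0.75 × 90 × 3.314 = 223.7 kips.

φR_n ≈ 224 kips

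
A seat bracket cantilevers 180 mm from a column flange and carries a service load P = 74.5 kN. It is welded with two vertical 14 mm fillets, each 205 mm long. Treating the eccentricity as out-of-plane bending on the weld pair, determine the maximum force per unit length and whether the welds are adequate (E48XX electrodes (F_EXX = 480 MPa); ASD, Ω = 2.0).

f_max ≈ 974 N/mm; adequate

L_w = 2 × 205 = 410 mm; section modulus (unit throat) S = 2 × L²/6 = 14010 mm².
Direct shear f_v = P/L_w = 74.5×10³/410 = 181.7 N/mm.
Moment M = P × e = 74.5×10³ × 180 = 13410000 N·mm; bending f_b = M/S = 957.3 N/mm.
f_max = √(f_v² + f_b²) = √(181.7² + 957.3²) = 974.4 N/mm.
r_n/Ω = (1/2.0) × 0.6 × 480 × (0.707 × 14) = 1425 N/mm → adequate.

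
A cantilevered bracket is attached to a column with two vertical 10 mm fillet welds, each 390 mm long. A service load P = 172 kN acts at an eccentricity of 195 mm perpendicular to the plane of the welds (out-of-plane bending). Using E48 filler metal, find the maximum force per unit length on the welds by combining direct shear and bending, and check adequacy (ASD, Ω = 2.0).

f_max ≈ 697 N/mm; adequate

E48XX → F_EXX = 480 MPa.
L_w = 2 × 390 = 780 mm; section modulus (unit throat) S = 2 × L²/6 = 50700 mm².
Direct shear f_v = P/L_w = 172×10³/780 = 220.5 N/mm.
Moment M = P × e = 172×10³ × 195 = 33540000 N·mm; bending f_b = M/S = 661.5 N/mm.
f_max = √(f_v² + f_b²) = √(220.5² + 661.5²) = 697.3 N/mm.
r_n/Ω = (1/2.0) × 0.6 × 480 × (0.707 × 10) = 1018 N/mm → adequate.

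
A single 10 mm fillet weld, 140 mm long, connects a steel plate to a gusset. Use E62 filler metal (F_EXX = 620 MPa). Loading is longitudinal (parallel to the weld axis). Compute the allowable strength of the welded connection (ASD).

R_n/Ω ≈ 184 kN

Effective throat t_e = 0.707 × 10 = 7.07 mm.
Total length L = 140 mm; A_we = 7.07 × 140 = 989.8 mm².
F_nw = 0.6 F_EXX = 0.6 × 620 = 372 MPa.
R_n = 372 × 989.8 × 10⁻³ = 368.2 kN; R_n/Ω = 368.2/2.0 = 184.1 kN.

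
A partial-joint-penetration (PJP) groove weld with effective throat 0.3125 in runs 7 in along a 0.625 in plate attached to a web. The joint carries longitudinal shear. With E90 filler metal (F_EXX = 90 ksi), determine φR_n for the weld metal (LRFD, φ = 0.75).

Effective throat (given) t_e = 0.3125 in.
A_we = 0.3125 × 7 = 2.188 in².
F_nw = 0.6 F_EXX = 54 ksi.
φR_n = 0.75 × 54 × 2.188 = 88.59 kips.

φR_n ≈ 88.6 kips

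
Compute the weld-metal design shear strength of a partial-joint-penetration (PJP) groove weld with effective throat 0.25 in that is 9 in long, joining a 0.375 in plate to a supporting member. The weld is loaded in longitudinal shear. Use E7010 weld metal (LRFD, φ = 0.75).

φR_n ≈ 70.9 kips

E70XX → F_EXX = 70 ksi.
Effective throat (given) t_e = 0.25 in.
A_we = 0.25 × 9 = 2.25 in².
F_nw = 0.6 F_EXX = 42 ksi.
φR_n = 0.75 × 42 × 2.25 = 70.88 kips.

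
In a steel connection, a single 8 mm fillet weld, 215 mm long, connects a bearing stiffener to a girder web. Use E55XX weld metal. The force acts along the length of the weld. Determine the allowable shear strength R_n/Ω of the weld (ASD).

R_n/Ω ≈ 201 kN

E55XX → F_EXX = 550 MPa.
Effective throat t_e = 0.707 × 8 = 5.656 mm.
Total length L = 215 mm; A_we = 5.656 × 215 = 1216 mm².
F_nw = 0.6 F_EXX = 0.6 × 550 = 330 MPa.
R_n = 330 × 1216 × 10⁻³ = 401.3 kN; R_n/Ω = 401.3/2.0 = 200.6 kN.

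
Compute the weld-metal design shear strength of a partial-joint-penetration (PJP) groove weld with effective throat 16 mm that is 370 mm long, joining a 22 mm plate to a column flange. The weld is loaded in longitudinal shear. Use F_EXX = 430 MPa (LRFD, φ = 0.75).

φR_n ≈ 1150 kN

Effective throat (given) t_e = 16 mm.
A_we = 16 × 370 = 5920 mm².
F_nw = 0.6 F_EXX = 258 MPa.
φR_n = 0.75 × 258 × 5920 × 10⁻³ = 1146 kN.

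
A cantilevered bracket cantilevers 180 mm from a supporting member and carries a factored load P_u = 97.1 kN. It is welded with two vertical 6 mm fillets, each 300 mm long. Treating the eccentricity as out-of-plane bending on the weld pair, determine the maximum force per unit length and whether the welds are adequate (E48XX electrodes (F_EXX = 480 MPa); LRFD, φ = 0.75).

L_w = 2 × 300 = 600 mm; section modulus (unit throat) S = 2 × L²/6 = 30000 mm².
Direct shear f_v = P/L_w = 97.1×10³/600 = 161.8 N/mm.
Moment M = P × e = 97.1×10³ × 180 = 17478000 N·mm; bending f_b = M/S = 582.6 N/mm.
f_max = √(f_v² + f_b²) = √(161.8² + 582.6²) = 604.7 N/mm.
φr_n = 0.75 × 0.6 × 480 × (0.707 × 6) = 916.3 N/mm → adequate.

f_max ≈ 605 N/mm; adequate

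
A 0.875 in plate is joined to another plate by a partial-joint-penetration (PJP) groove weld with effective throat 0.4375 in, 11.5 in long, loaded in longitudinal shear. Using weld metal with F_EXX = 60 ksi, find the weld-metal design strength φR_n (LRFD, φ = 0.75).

Effective throat (given) t_e = 0.4375 in.
A_we = 0.4375 × 11.5 = 5.031 in².
F_nw = 0.6 F_EXX = 36 ksi.
φR_n = 0.75 × 36 × 5.031 = 135.8 kips.

φR_n ≈ 136 kips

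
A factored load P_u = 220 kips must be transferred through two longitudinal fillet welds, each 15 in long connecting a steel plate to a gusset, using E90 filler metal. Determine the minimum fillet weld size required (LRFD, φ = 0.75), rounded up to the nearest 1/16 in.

w = 5/16 in

E90XX → F_EXX = 90 ksi.
Total weld length L = 30 in.
Required throat t_e = P_u / (φ × 0.6 F_EXX × L) = 220 / (0.75 × 0.6 × 90 × 30) = 0.1811 in.
Required leg w = t_e / 0.707 = 0.2561 in → use 5/16 in.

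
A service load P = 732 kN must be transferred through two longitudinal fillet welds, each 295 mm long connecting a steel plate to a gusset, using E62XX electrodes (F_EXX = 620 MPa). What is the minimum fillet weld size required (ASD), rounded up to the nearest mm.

w = 10 mm

Total weld length L = 590 mm.
Required throat t_e = P × Ω / (0.6 F_EXX × L) = 732 × 2.0 / (0.6 × 620 × 590 × 10⁻³) = 6.67 mm.
Required leg w = t_e / 0.707 = 9.435 mm → use 10 mm.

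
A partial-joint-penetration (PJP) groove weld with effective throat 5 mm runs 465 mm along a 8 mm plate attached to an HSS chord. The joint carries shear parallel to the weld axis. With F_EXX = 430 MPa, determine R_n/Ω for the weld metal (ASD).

Effective throat (given) t_e = 5 mm.
A_we = 5 × 465 = 2325 mm².
F_nw = 0.6 F_EXX = 258 MPa.
R_n/Ω = (258 × 2325) / 2.0 × 10⁻³ = 299.9 kN.

R_n/Ω ≈ 300 kN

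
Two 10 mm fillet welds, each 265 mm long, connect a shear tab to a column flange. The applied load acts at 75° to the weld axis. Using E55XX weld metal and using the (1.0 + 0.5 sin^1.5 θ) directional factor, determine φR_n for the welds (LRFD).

E55XX → F_EXX = 550 MPa.
t_e = 0.707 × 10 = 7.07 mm; A_we = 7.07 × 530 = 3747 mm².
Directional factor: 1.0 + 0.5 sin^1.5(75°) = 1.475.
F_nw = 0.6 × 550 × 1.475 = 486.6 MPa.
φR_n = 0.75 × 486.6 × 3747 × 10⁻³ = 1368 kN.

φR_n ≈ 1370 kN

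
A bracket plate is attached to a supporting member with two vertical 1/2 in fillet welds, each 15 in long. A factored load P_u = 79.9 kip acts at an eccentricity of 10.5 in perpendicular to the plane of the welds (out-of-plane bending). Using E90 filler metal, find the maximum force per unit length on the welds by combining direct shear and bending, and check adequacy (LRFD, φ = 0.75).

f_max ≈ 11.5 kip/in; adequate

E90XX → F_EXX = 90 ksi.
L_w = 2 × 15 = 30 in; section modulus (unit throat) S = 2 × L²/6 = 75 in².
Direct shear f_v = P/L_w = 79.9/30 = 2.663 kip/in.
Moment M = P × e = 79.9 × 10.5 = 838.95 kip·in; bending f_b = M/S = 11.19 kip/in.
f_max = √(f_v² + f_b²) = √(2.663² + 11.19²) = 11.5 kip/in.
φr_n = 0.75 × 0.6 × 90 × (0.707 × 0.5) = 14.32 kip/in → adequate.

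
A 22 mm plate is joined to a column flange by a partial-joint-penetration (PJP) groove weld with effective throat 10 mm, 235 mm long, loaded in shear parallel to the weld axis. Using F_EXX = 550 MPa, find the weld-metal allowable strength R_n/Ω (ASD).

Effective throat (given) t_e = 10 mm.
A_we = 10 × 235 = 2350 mm².
F_nw = 0.6 F_EXX = 330 MPa.
R_n/Ω = (330 × 2350) / 2.0 × 10⁻³ = 387.8 kN.

R_n/Ω ≈ 388 kN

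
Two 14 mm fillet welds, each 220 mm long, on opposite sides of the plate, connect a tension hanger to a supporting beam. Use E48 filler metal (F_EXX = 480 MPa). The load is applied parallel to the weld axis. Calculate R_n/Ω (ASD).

Effective throat t_e = 0.707 × 14 = 9.898 mm.
Total length L = 440 mm; A_we = 9.898 × 440 = 4355 mm².
F_nw = 0.6 F_EXX = 0.6 × 480 = 288 MPa.
R_n = 288 × 4355 × 10⁻³ = 1254 kN; R_n/Ω = 1254/2.0 = 627.1 kN.

R_n/Ω ≈ 627 kN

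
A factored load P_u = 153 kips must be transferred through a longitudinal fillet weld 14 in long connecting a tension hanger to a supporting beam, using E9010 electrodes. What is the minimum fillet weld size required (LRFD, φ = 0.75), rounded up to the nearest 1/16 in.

w = 7/16 in

E90XX → F_EXX = 90 ksi.
Total weld length L = 14 in.
Required throat t_e = P_u / (φ × 0.6 F_EXX × L) = 153 / (0.75 × 0.6 × 90 × 14) = 0.2698 in.
Required leg w = t_e / 0.707 = 0.3817 in → use 7/16 in.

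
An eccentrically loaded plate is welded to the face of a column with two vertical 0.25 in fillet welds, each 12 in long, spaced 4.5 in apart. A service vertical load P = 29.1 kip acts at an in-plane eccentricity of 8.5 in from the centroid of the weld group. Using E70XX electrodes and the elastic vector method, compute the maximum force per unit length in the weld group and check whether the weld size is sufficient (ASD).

E70XX → F_EXX = 70 ksi.
Total weld length L_w = 24 in. Treat welds as unit-width lines.
Polar moment about centroid: J = 2[d³/12 + d(b/2)²] = 2[12³/12 + 12×2.25²] = 409.5 in³.
Direct shear f_v = P/L_w = 29.1 / 24 = 1.213 kip/in (vertical).
Torsion M = P·e = 29.1 × 8.5 = 247.35 kip·in.
Critical point at (x, y) = (2.25, 6) from centroid. f_tx = M·y/J = 3.624 kip/in; f_ty = M·x/J = 1.359 kip/in.
Resultant f_max = √[f_tx² + (f_v + f_ty)²] = √[3.624² + (1.213 + 1.359)²] = 4.444 kip/in.
Capacity per unit length: r_n/Ω = (1/2.0) × 0.6 × 70 × (0.707 × 0.25) = 3.712 kip/in.
4.444 > 3.712 → NOT adequate.

f_max ≈ 4.44 kip/in; NOT adequate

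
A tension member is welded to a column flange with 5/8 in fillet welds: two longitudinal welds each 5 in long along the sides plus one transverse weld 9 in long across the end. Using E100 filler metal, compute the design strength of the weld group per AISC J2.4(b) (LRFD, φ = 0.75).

φR_n ≈ 437 kips

E100XX → F_EXX = 100 ksi.
t_e = 0.707 × 0.625 = 0.4419 in.
R_nwl = 0.6 × 100 × 0.4419 × 10 = 265.1 kips (longitudinal, 2 welds).
R_nwt = 0.6 × 100 × 0.4419 × 9 = 238.6 kips (transverse, base value).
(i) R_nwl + R_nwt = 503.7 kips; (ii) 0.85 R_nwl + 1.5 R_nwt = 583.3 kips.
R_n = max = 583.3 kips [governs: (ii)]; φR_n = 437.5 kips.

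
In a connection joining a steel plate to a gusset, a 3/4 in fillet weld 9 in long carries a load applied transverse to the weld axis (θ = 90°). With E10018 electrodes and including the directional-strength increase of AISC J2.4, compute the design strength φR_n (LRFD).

φR_n ≈ 322 kip

E100XX → F_EXX = 100 ksi.
t_e = 0.707 × 0.75 = 0.5302 in; A_we = 0.5302 × 9 = 4.772 in².
Directional factor: 1.0 + 0.5 sin^1.5(90°) = 1.5.
F_nw = 0.6 × 100 × 1.5 = 90 ksi.
φR_n = 0.75 × 90 × 4.772 = 322.1 kip.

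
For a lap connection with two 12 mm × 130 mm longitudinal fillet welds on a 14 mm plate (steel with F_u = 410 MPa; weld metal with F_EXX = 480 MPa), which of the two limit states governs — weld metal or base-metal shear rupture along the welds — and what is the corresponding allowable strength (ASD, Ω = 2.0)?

R_n/Ω ≈ 318 kN (weld metal governs)

t_e = 0.707 × 12 = 8.484 mm; L = 260 mm.
Weld metal: R_n/Ω = (1/2.0) × 0.6 × 480 × 8.484 × 260 × 10⁻³ = 317.6 kN.
Base metal (shear rupture): R_n/Ω = (1/2.0) × 0.6 × 410 × 14 × 260 × 10⁻³ = 447.7 kN.
Governing: weld metal.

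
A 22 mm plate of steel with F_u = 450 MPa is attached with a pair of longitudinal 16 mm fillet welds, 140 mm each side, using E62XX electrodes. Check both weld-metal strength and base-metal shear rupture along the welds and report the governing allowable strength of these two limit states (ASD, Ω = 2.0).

E62XX → F_EXX = 620 MPa.
t_e = 0.707 × 16 = 11.31 mm; L = 280 mm.
Weld metal: R_n/Ω = (1/2.0) × 0.6 × 620 × 11.31 × 280 × 10⁻³ = 589.1 kN.
Base metal (shear rupture): R_n/Ω = (1/2.0) × 0.6 × 450 × 22 × 280 × 10⁻³ = 831.6 kN.
Governing: weld metal.

R_n/Ω ≈ 589 kN (weld metal governs)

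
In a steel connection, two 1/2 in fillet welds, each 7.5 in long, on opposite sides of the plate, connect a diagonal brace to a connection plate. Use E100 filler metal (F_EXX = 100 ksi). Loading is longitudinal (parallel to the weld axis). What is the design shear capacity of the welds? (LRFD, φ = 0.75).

Effective throat t_e = 0.707 × 0.5 = 0.3535 in.
Total length L = 15 in; A_we = 0.3535 × 15 = 5.302 in².
F_nw = 0.6 F_EXX = 0.6 × 100 = 60 ksi.
φR_n = 0.75 × 60 × 5.302 = 238.6 kip.

φR_n ≈ 239 kip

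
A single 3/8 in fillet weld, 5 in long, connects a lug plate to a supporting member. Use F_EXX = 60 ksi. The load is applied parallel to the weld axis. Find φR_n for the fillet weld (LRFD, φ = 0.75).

φR_n ≈ 35.8 kip

Effective throat t_e = 0.707 × 0.375 = 0.2651 in.
Total length L = 5 in; A_we = 0.2651 × 5 = 1.326 in².
F_nw = 0.6 F_EXX = 0.6 × 60 = 36 ksi.
φR_n = 0.75 × 36 × 1.326 = 35.79 kip.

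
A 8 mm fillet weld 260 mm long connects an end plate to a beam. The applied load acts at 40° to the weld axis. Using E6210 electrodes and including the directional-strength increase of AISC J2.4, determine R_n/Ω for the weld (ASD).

R_n/Ω ≈ 344 kN

E62XX → F_EXX = 620 MPa.
t_e = 0.707 × 8 = 5.656 mm; A_we = 5.656 × 260 = 1471 mm².
Directional factor: 1.0 + 0.5 sin^1.5(40°) = 1.258.
F_nw = 0.6 × 620 × 1.258 = 467.9 MPa.
R_n/Ω = (467.9 × 1471) / 2.0 × 10⁻³ = 344 kN.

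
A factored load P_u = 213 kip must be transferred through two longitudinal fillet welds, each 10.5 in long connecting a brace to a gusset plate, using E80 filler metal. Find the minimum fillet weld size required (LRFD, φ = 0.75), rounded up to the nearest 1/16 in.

E80XX → F_EXX = 80 ksi.
Total weld length L = 21 in.
Required throat t_e = P_u / (φ × 0.6 F_EXX × L) = 213 / (0.75 × 0.6 × 80 × 21) = 0.2817 in.
Required leg w = t_e / 0.707 = 0.3985 in → use 7/16 in.

w = 7/16 in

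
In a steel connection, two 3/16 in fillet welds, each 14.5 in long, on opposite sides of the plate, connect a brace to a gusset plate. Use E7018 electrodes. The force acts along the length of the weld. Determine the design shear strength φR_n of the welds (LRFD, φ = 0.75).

E70XX → F_EXX = 70 ksi.
Effective throat t_e = 0.707 × 0.1875 = 0.1326 in.
Total length L = 29 in; A_we = 0.1326 × 29 = 3.844 in².
F_nw = 0.6 F_EXX = 0.6 × 70 = 42 ksi.
φR_n = 0.75 × 42 × 3.844 = 121.1 kip.

φR_n ≈ 121 kip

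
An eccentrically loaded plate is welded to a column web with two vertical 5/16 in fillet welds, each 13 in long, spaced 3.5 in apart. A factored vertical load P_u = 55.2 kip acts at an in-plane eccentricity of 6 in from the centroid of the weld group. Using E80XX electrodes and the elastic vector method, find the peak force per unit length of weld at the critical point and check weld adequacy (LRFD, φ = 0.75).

f_max ≈ 5.92 kip/in; adequate

E80XX → F_EXX = 80 ksi.
Total weld length L_w = 26 in. Treat welds as unit-width lines.
Polar moment about centroid: J = 2[d³/12 + d(b/2)²] = 2[13³/12 + 13×1.75²] = 445.8 in³.
Direct shear f_v = P/L_w = 55.2 / 26 = 2.123 kip/in (vertical).
Torsion M = P·e = 55.2 × 6 = 331.2 kip·in.
Critical point at (x, y) = (1.75, 6.5) from centroid. f_tx = M·y/J = 4.829 kip/in; f_ty = M·x/J = 1.3 kip/in.
Resultant f_max = √[f_tx² + (f_v + f_ty)²] = √[4.829² + (2.123 + 1.3)²] = 5.919 kip/in.
Capacity per unit length: φr_n = 0.75 × 0.6 × 80 × (0.707 × 0.3125) = 7.954 kip/in.
5.919 ≤ 7.954 → adequate.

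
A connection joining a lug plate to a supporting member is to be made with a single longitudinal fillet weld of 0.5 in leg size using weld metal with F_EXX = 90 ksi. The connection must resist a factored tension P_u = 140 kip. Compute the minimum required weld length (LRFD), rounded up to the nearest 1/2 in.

L = 10 in

Throat t_e = 0.707 × 0.5 = 0.3535 in.
φr_n = 0.75 × 0.6 × 90 × 0.3535 = 14.32 kip/in.
L_req = P_u / φr_n = 140 / 14.32 = 9.779 in total.
Round up → use L = 10 in.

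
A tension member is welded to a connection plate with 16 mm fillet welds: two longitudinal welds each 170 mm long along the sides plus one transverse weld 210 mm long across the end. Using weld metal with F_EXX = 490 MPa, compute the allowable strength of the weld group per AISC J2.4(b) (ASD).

R_n/Ω ≈ 1000 kN

t_e = 0.707 × 16 = 11.31 mm.
R_nwl = 0.6 × 490 × 11.31 × 340 × 10⁻³ = 1131 kN (longitudinal, 2 welds).
R_nwt = 0.6 × 490 × 11.31 × 210 × 10⁻³ = 698.4 kN (transverse, base value).
(i) R_nwl + R_nwt = 1829 kN; (ii) 0.85 R_nwl + 1.5 R_nwt = 2009 kN.
R_n = max = 2009 kN [governs: (ii)]; R_n/Ω = 1004 kN.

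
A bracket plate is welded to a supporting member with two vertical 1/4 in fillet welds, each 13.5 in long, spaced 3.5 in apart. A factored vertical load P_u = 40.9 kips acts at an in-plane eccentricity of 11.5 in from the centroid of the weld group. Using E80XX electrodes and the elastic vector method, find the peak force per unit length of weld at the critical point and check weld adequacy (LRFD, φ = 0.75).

E80XX → F_EXX = 80 ksi.
Total weld length L_w = 27 in. Treat welds as unit-width lines.
Polar moment about centroid: J = 2[d³/12 + d(b/2)²] = 2[13.5³/12 + 13.5×1.75²] = 492.8 in³.
Direct shear f_v = P/L_w = 40.9 / 27 = 1.515 kip/in (vertical).
Torsion M = P·e = 40.9 × 11.5 = 470.35 kip·in.
Critical point at (x, y) = (1.75, 6.75) from centroid. f_tx = M·y/J = 6.443 kip/in; f_ty = M·x/J = 1.67 kip/in.
Resultant f_max = √[f_tx² + (f_v + f_ty)²] = √[6.443² + (1.515 + 1.67)²] = 7.187 kip/in.
Capacity per unit length: φr_n = 0.75 × 0.6 × 80 × (0.707 × 0.25) = 6.363 kip/in.
7.187 > 6.363 → NOT adequate.

f_max ≈ 7.19 kip/in; NOT adequate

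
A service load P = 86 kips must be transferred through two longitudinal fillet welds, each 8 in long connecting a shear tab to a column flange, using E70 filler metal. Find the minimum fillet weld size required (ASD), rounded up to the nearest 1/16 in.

E70XX → F_EXX = 70 ksi.
Total weld length L = 16 in.
Required throat t_e = P × Ω / (0.6 F_EXX × L) = 86 × 2.0 / (0.6 × 70 × 16) = 0.256 in.
Required leg w = t_e / 0.707 = 0.362 in → use 3/8 in.

w = 3/8 in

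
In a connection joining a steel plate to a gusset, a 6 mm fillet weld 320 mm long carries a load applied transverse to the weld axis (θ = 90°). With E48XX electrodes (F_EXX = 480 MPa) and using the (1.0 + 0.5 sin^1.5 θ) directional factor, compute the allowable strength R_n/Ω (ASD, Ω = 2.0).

R_n/Ω ≈ 293 kN

t_e = 0.707 × 6 = 4.242 mm; A_we = 4.242 × 320 = 1357 mm².
Directional factor: 1.0 + 0.5 sin^1.5(90°) = 1.5.
F_nw = 0.6 × 480 × 1.5 = 432 MPa.
R_n/Ω = (432 × 1357) / 2.0 × 10⁻³ = 293.2 kN.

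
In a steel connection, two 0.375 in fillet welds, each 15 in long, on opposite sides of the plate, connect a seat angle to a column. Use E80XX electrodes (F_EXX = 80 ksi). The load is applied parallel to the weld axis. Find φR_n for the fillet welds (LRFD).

φR_n ≈ 286 kip

Effective throat t_e = 0.707 × 0.375 = 0.2651 in.
Total length L = 30 in; A_we = 0.2651 × 30 = 7.954 in².
F_nw = 0.6 F_EXX = 0.6 × 80 = 48 ksi.
φR_n = 0.75 × 48 × 7.954 = 286.3 kip.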